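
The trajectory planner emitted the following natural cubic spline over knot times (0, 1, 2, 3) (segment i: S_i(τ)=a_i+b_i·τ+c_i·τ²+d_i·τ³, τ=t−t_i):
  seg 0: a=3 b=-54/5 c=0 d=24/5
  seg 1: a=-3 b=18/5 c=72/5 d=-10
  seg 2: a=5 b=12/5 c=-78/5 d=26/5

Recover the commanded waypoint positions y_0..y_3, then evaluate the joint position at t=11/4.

y_0=3 y_1=-3 y_2=5 y_3=-3
S(11/4) = 7/32

y_0 = S_0(0) = a_0 = 3
y_1 = S_1(0) = a_1 = -3
y_2 = S_2(0) = a_2 = 5
y_3 = S_2(1) = -3
t_q=11/4 is in segment 2 (τ=3/4); S_2(τ)=7/32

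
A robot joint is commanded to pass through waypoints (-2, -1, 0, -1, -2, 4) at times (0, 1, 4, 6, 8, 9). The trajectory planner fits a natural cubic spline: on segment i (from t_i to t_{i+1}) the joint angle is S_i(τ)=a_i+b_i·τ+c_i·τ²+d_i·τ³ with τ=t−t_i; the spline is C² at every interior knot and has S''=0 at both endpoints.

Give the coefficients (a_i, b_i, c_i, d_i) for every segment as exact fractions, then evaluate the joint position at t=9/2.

  seg 0: a=-2 b=2383/2199 c=0 d=-184/2199
  seg 1: a=-1 b=1831/2199 c=-184/733 d=62/2199
  seg 2: a=0 b=193/2199 c=2/733 d=-2609/17592
  seg 3: a=-1 b=-7393/4398 c=-2601/2932 d=12997/17592
  seg 4: a=-2 b=7996/2199 c=2599/733 d=-2599/2199
S(9/2) = 1221/46912

Δ: Δ0=1, Δ1=1/3, Δ2=-1/2, Δ3=-1/2, Δ4=6
row 1: diag=8, rhs=-4; c'=3/8, d'=-1/2
row 2: denom=10−3·3/8=71/8; d'=(-5−3·-1/2)/(71/8)=-28/71
row 3: denom=8−2·16/71=536/71; d'=(0−2·-28/71)/(536/71)=7/67
row 4: denom=6−2·71/268=733/134; d'=(39−2·7/67)/(733/134)=5198/733
back: M4=5198/733
back: M3=7/67−71/268·5198/733=-2601/1466
back: M2=-28/71−16/71·-2601/1466=4/733
back: M1=-1/2−3/8·4/733=-368/733
M: M0=0, M1=-368/733, M2=4/733, M3=-2601/1466, M4=5198/733, M5=0
seg 0: a=-2, c=M0/2=0, d=(M1−M0)/(6·1)=-184/2199, b=Δ0−h0·(2M0+M1)/6=2383/2199
seg 1: a=-1, c=M1/2=-184/733, d=(M2−M1)/(6·3)=62/2199, b=Δ1−h1·(2M1+M2)/6=1831/2199
seg 2: a=0, c=M2/2=2/733, d=(M3−M2)/(6·2)=-2609/17592, b=Δ2−h2·(2M2+M3)/6=193/2199
seg 3: a=-1, c=M3/2=-2601/2932, d=(M4−M3)/(6·2)=12997/17592, b=Δ3−h3·(2M3+M4)/6=-7393/4398
seg 4: a=-2, c=M4/2=2599/733, d=(M5−M4)/(6·1)=-2599/2199, b=Δ4−h4·(2M4+M5)/6=7996/2199
t_q=9/2 → seg 2, τ=1/2; S=0+193/2199·τ+2/733·τ²+-2609/17592·τ³=1221/46912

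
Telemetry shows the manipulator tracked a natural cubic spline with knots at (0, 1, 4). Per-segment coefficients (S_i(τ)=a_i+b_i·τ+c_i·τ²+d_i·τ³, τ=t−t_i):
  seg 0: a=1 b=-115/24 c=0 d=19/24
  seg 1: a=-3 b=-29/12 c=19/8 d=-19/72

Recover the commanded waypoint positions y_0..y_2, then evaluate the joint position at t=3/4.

y_0=1 y_1=-3 y_2=4
S(3/4) = -1157/512

y_0 = S_0(0) = a_0 = 1
y_1 = S_1(0) = a_1 = -3
y_2 = S_1(3) = 4
t_q=3/4 is in segment 0 (τ=3/4); S_0(τ)=-1157/512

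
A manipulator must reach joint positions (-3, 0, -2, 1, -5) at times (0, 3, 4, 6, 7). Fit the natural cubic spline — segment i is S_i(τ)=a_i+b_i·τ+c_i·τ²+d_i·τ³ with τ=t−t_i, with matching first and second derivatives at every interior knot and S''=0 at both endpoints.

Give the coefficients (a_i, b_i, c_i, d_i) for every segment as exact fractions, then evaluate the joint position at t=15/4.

  seg 0: a=-3 b=323/125 c=0 d=-22/125
  seg 1: a=0 b=-271/125 c=-198/125 d=219/125
  seg 2: a=-2 b=-2/25 c=459/125 d=-1441/1000
  seg 3: a=1 b=-671/250 c=-2487/500 d=829/500
S(15/4) = -14223/8000

Δ: Δ0=1, Δ1=-2, Δ2=3/2, Δ3=-6
row 1: diag=8, rhs=-18; c'=1/8, d'=-9/4
row 2: denom=6−1·1/8=47/8; d'=(21−1·-9/4)/(47/8)=186/47
row 3: denom=6−2·16/47=250/47; d'=(-45−2·186/47)/(250/47)=-2487/250
back: M3=-2487/250
back: M2=186/47−16/47·-2487/250=918/125
back: M1=-9/4−1/8·918/125=-396/125
M: M0=0, M1=-396/125, M2=918/125, M3=-2487/250, M4=0
seg 0: a=-3, c=M0/2=0, d=(M1−M0)/(6·3)=-22/125, b=Δ0−h0·(2M0+M1)/6=323/125
seg 1: a=0, c=M1/2=-198/125, d=(M2−M1)/(6·1)=219/125, b=Δ1−h1·(2M1+M2)/6=-271/125
seg 2: a=-2, c=M2/2=459/125, d=(M3−M2)/(6·2)=-1441/1000, b=Δ2−h2·(2M2+M3)/6=-2/25
seg 3: a=1, c=M3/2=-2487/500, d=(M4−M3)/(6·1)=829/500, b=Δ3−h3·(2M3+M4)/6=-671/250
t_q=15/4 → seg 1, τ=3/4; S=0+-271/125·τ+-198/125·τ²+219/125·τ³=-14223/8000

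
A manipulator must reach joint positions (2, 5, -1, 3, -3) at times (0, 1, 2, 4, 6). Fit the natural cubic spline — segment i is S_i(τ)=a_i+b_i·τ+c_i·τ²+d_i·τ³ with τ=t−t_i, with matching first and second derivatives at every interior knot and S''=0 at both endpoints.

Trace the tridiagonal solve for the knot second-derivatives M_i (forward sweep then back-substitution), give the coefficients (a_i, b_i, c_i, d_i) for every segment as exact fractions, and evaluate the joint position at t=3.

Δ: Δ0=3, Δ1=-6, Δ2=2, Δ3=-3
row 1: diag=4, rhs=-54; c'=1/4, d'=-27/2
row 2: denom=6−1·1/4=23/4; d'=(48−1·-27/2)/(23/4)=246/23
row 3: denom=8−2·8/23=168/23; d'=(-30−2·246/23)/(168/23)=-197/28
back: M3=-197/28
back: M2=246/23−8/23·-197/28=92/7
back: M1=-27/2−1/4·92/7=-235/14
M: M0=0, M1=-235/14, M2=92/7, M3=-197/28, M4=0
seg 0: a=2, c=M0/2=0, d=(M1−M0)/(6·1)=-235/84, b=Δ0−h0·(2M0+M1)/6=487/84
seg 1: a=5, c=M1/2=-235/28, d=(M2−M1)/(6·1)=419/84, b=Δ1−h1·(2M1+M2)/6=-109/42
seg 2: a=-1, c=M2/2=46/7, d=(M3−M2)/(6·2)=-565/336, b=Δ2−h2·(2M2+M3)/6=-53/12
seg 3: a=3, c=M3/2=-197/56, d=(M4−M3)/(6·2)=197/336, b=Δ3−h3·(2M3+M4)/6=71/42
t_q=3 → seg 2, τ=1; S=-1+-53/12·τ+46/7·τ²+-565/336·τ³=-59/112

  seg 0: a=2 b=487/84 c=0 d=-235/84
  seg 1: a=5 b=-109/42 c=-235/28 d=419/84
  seg 2: a=-1 b=-53/12 c=46/7 d=-565/336
  seg 3: a=3 b=71/42 c=-197/56 d=197/336
S(3) = -59/112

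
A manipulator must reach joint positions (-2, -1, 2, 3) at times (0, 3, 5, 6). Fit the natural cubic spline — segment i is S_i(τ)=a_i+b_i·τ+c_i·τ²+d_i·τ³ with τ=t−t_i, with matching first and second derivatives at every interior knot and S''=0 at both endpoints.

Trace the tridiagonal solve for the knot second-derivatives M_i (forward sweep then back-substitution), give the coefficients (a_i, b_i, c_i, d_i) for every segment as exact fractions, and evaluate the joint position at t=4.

Δ: Δ0=1/3, Δ1=3/2, Δ2=1
row 1: diag=10, rhs=7; c'=1/5, d'=7/10
row 2: denom=6−2·1/5=28/5; d'=(-3−2·7/10)/(28/5)=-11/14
back: M2=-11/14
back: M1=7/10−1/5·-11/14=6/7
M: M0=0, M1=6/7, M2=-11/14, M3=0
seg 0: a=-2, c=M0/2=0, d=(M1−M0)/(6·3)=1/21, b=Δ0−h0·(2M0+M1)/6=-2/21
seg 1: a=-1, c=M1/2=3/7, d=(M2−M1)/(6·2)=-23/168, b=Δ1−h1·(2M1+M2)/6=25/21
seg 2: a=2, c=M2/2=-11/28, d=(M3−M2)/(6·1)=11/84, b=Δ2−h2·(2M2+M3)/6=53/42
t_q=4 → seg 1, τ=1; S=-1+25/21·τ+3/7·τ²+-23/168·τ³=27/56

  seg 0: a=-2 b=-2/21 c=0 d=1/21
  seg 1: a=-1 b=25/21 c=3/7 d=-23/168
  seg 2: a=2 b=53/42 c=-11/28 d=11/84
S(4) = 27/56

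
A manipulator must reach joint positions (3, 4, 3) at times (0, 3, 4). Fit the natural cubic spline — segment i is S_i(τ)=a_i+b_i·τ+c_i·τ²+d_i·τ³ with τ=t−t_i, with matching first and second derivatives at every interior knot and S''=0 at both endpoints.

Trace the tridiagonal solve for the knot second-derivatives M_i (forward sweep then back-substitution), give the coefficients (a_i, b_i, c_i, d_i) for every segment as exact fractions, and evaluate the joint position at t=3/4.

  seg 0: a=3 b=5/6 c=0 d=-1/18
  seg 1: a=4 b=-2/3 c=-1/2 d=1/6
S(3/4) = 461/128

Δ: Δ0=1/3, Δ1=-1
row 1: diag=8, rhs=-8; c'=1/8, d'=-1
back: M1=-1
M: M0=0, M1=-1, M2=0
seg 0: a=3, c=M0/2=0, d=(M1−M0)/(6·3)=-1/18, b=Δ0−h0·(2M0+M1)/6=5/6
seg 1: a=4, c=M1/2=-1/2, d=(M2−M1)/(6·1)=1/6, b=Δ1−h1·(2M1+M2)/6=-2/3
t_q=3/4 → seg 0, τ=3/4; S=3+5/6·τ+0·τ²+-1/18·τ³=461/128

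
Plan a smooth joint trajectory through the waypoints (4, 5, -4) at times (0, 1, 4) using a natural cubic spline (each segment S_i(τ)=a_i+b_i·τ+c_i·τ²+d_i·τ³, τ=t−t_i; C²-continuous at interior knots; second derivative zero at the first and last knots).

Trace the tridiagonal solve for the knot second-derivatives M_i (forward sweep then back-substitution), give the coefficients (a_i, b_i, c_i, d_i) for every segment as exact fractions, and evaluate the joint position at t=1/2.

  seg 0: a=4 b=3/2 c=0 d=-1/2
  seg 1: a=5 b=0 c=-3/2 d=1/6
S(1/2) = 75/16

Δ: Δ0=1, Δ1=-3
row 1: diag=8, rhs=-24; c'=3/8, d'=-3
back: M1=-3
M: M0=0, M1=-3, M2=0
seg 0: a=4, c=M0/2=0, d=(M1−M0)/(6·1)=-1/2, b=Δ0−h0·(2M0+M1)/6=3/2
seg 1: a=5, c=M1/2=-3/2, d=(M2−M1)/(6·3)=1/6, b=Δ1−h1·(2M1+M2)/6=0
t_q=1/2 → seg 0, τ=1/2; S=4+3/2·τ+0·τ²+-1/2·τ³=75/16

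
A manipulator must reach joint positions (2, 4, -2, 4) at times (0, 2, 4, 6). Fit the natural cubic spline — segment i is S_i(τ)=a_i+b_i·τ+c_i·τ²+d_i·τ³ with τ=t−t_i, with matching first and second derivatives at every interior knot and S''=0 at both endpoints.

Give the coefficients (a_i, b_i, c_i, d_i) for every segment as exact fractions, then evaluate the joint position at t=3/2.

  seg 0: a=2 b=37/15 c=0 d=-11/30
  seg 1: a=4 b=-29/15 c=-11/5 d=5/6
  seg 2: a=-2 b=-11/15 c=14/5 d=-7/15
S(3/2) = 357/80

Δ: Δ0=1, Δ1=-3, Δ2=3
row 1: diag=8, rhs=-24; c'=1/4, d'=-3
row 2: denom=8−2·1/4=15/2; d'=(36−2·-3)/(15/2)=28/5
back: M2=28/5
back: M1=-3−1/4·28/5=-22/5
M: M0=0, M1=-22/5, M2=28/5, M3=0
seg 0: a=2, c=M0/2=0, d=(M1−M0)/(6·2)=-11/30, b=Δ0−h0·(2M0+M1)/6=37/15
seg 1: a=4, c=M1/2=-11/5, d=(M2−M1)/(6·2)=5/6, b=Δ1−h1·(2M1+M2)/6=-29/15
seg 2: a=-2, c=M2/2=14/5, d=(M3−M2)/(6·2)=-7/15, b=Δ2−h2·(2M2+M3)/6=-11/15
t_q=3/2 → seg 0, τ=3/2; S=2+37/15·τ+0·τ²+-11/30·τ³=357/80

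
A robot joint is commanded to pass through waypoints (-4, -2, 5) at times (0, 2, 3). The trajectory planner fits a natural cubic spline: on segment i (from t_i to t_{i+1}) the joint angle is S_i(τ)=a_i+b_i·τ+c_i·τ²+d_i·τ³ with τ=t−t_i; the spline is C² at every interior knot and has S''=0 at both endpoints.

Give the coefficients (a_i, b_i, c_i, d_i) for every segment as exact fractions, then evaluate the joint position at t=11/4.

Δ: Δ0=1, Δ1=7
row 1: diag=6, rhs=36; c'=1/6, d'=6
back: M1=6
M: M0=0, M1=6, M2=0
seg 0: a=-4, c=M0/2=0, d=(M1−M0)/(6·2)=1/2, b=Δ0−h0·(2M0+M1)/6=-1
seg 1: a=-2, c=M1/2=3, d=(M2−M1)/(6·1)=-1, b=Δ1−h1·(2M1+M2)/6=5
t_q=11/4 → seg 1, τ=3/4; S=-2+5·τ+3·τ²+-1·τ³=193/64

  seg 0: a=-4 b=-1 c=0 d=1/2
  seg 1: a=-2 b=5 c=3 d=-1
S(11/4) = 193/64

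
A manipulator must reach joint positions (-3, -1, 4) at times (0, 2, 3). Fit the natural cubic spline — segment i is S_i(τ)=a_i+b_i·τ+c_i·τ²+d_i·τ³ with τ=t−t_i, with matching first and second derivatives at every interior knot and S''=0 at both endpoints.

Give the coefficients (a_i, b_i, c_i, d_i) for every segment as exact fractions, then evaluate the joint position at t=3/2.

Δ: Δ0=1, Δ1=5
row 1: diag=6, rhs=24; c'=1/6, d'=4
back: M1=4
M: M0=0, M1=4, M2=0
seg 0: a=-3, c=M0/2=0, d=(M1−M0)/(6·2)=1/3, b=Δ0−h0·(2M0+M1)/6=-1/3
seg 1: a=-1, c=M1/2=2, d=(M2−M1)/(6·1)=-2/3, b=Δ1−h1·(2M1+M2)/6=11/3
t_q=3/2 → seg 0, τ=3/2; S=-3+-1/3·τ+0·τ²+1/3·τ³=-19/8

  seg 0: a=-3 b=-1/3 c=0 d=1/3
  seg 1: a=-1 b=11/3 c=2 d=-2/3
S(3/2) = -19/8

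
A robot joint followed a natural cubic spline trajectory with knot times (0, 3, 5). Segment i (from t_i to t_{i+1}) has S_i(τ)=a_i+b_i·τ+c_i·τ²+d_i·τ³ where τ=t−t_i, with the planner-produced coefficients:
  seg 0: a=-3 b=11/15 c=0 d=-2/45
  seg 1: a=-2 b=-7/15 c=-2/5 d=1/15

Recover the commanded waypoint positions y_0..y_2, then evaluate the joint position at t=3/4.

y_0 = S_0(0) = a_0 = -3
y_1 = S_1(0) = a_1 = -2
y_2 = S_1(2) = -4
t_q=3/4 is in segment 0 (τ=3/4); S_0(τ)=-79/32

y_0=-3 y_1=-2 y_2=-4
S(3/4) = -79/32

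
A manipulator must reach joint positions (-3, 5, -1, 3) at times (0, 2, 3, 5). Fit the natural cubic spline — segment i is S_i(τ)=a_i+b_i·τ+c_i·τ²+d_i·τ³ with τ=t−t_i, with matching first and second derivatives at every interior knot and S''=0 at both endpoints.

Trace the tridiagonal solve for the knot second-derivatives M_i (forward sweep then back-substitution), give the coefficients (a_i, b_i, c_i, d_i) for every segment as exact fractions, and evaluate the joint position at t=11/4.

Δ: Δ0=4, Δ1=-6, Δ2=2
row 1: diag=6, rhs=-60; c'=1/6, d'=-10
row 2: denom=6−1·1/6=35/6; d'=(48−1·-10)/(35/6)=348/35
back: M2=348/35
back: M1=-10−1/6·348/35=-408/35
M: M0=0, M1=-408/35, M2=348/35, M3=0
seg 0: a=-3, c=M0/2=0, d=(M1−M0)/(6·2)=-34/35, b=Δ0−h0·(2M0+M1)/6=276/35
seg 1: a=5, c=M1/2=-204/35, d=(M2−M1)/(6·1)=18/5, b=Δ1−h1·(2M1+M2)/6=-132/35
seg 2: a=-1, c=M2/2=174/35, d=(M3−M2)/(6·2)=-29/35, b=Δ2−h2·(2M2+M3)/6=-162/35
t_q=11/4 → seg 1, τ=3/4; S=5+-132/35·τ+-204/35·τ²+18/5·τ³=461/1120

  seg 0: a=-3 b=276/35 c=0 d=-34/35
  seg 1: a=5 b=-132/35 c=-204/35 d=18/5
  seg 2: a=-1 b=-162/35 c=174/35 d=-29/35
S(11/4) = 461/1120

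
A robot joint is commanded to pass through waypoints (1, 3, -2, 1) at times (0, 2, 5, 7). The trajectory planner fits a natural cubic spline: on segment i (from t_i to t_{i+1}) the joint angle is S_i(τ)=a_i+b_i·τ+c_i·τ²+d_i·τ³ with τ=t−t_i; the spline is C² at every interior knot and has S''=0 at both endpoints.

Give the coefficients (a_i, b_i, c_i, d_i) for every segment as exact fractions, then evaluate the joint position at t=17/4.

Δ: Δ0=1, Δ1=-5/3, Δ2=3/2
row 1: diag=10, rhs=-16; c'=3/10, d'=-8/5
row 2: denom=10−3·3/10=91/10; d'=(19−3·-8/5)/(91/10)=34/13
back: M2=34/13
back: M1=-8/5−3/10·34/13=-31/13
M: M0=0, M1=-31/13, M2=34/13, M3=0
seg 0: a=1, c=M0/2=0, d=(M1−M0)/(6·2)=-31/156, b=Δ0−h0·(2M0+M1)/6=70/39
seg 1: a=3, c=M1/2=-31/26, d=(M2−M1)/(6·3)=5/18, b=Δ1−h1·(2M1+M2)/6=-23/39
seg 2: a=-2, c=M2/2=17/13, d=(M3−M2)/(6·2)=-17/78, b=Δ2−h2·(2M2+M3)/6=-19/78
t_q=17/4 → seg 1, τ=9/4; S=3+-23/39·τ+-31/26·τ²+5/18·τ³=-1995/1664

  seg 0: a=1 b=70/39 c=0 d=-31/156
  seg 1: a=3 b=-23/39 c=-31/26 d=5/18
  seg 2: a=-2 b=-19/78 c=17/13 d=-17/78
S(17/4) = -1995/1664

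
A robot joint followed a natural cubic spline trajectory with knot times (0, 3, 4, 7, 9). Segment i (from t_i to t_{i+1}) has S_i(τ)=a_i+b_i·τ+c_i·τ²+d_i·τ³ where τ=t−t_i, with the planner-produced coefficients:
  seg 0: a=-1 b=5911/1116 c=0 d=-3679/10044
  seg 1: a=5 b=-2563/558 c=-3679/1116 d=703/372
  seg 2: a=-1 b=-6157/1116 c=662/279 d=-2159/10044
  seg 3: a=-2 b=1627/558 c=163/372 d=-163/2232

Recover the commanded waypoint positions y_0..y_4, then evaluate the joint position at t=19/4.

y_0 = S_0(0) = a_0 = -1
y_1 = S_1(0) = a_1 = 5
y_2 = S_2(0) = a_2 = -1
y_3 = S_3(0) = a_3 = -2
y_4 = S_3(2) = 5
t_q=19/4 is in segment 2 (τ=3/4); S_2(τ)=-30901/7936

y_0=-1 y_1=5 y_2=-1 y_3=-2 y_4=5
S(19/4) = -30901/7936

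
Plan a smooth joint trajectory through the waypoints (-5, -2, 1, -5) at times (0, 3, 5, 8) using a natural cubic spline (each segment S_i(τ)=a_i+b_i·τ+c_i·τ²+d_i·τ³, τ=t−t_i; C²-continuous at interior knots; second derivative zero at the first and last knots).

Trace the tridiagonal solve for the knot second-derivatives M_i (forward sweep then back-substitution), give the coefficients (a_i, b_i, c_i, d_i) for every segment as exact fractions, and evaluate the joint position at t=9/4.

  seg 0: a=-5 b=5/8 c=0 d=1/24
  seg 1: a=-2 b=7/4 c=3/8 d=-1/4
  seg 2: a=1 b=1/4 c=-9/8 d=1/8
S(9/4) = -1597/512

Δ: Δ0=1, Δ1=3/2, Δ2=-2
row 1: diag=10, rhs=3; c'=1/5, d'=3/10
row 2: denom=10−2·1/5=48/5; d'=(-21−2·3/10)/(48/5)=-9/4
back: M2=-9/4
back: M1=3/10−1/5·-9/4=3/4
M: M0=0, M1=3/4, M2=-9/4, M3=0
seg 0: a=-5, c=M0/2=0, d=(M1−M0)/(6·3)=1/24, b=Δ0−h0·(2M0+M1)/6=5/8
seg 1: a=-2, c=M1/2=3/8, d=(M2−M1)/(6·2)=-1/4, b=Δ1−h1·(2M1+M2)/6=7/4
seg 2: a=1, c=M2/2=-9/8, d=(M3−M2)/(6·3)=1/8, b=Δ2−h2·(2M2+M3)/6=1/4
t_q=9/4 → seg 0, τ=9/4; S=-5+5/8·τ+0·τ²+1/24·τ³=-1597/512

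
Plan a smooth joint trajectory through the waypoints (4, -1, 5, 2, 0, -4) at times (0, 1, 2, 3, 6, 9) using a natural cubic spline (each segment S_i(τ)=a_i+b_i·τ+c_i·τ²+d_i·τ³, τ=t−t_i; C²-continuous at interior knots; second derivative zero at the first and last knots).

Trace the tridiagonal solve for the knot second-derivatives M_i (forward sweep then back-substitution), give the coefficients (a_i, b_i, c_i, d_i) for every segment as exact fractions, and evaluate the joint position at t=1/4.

Δ: Δ0=-5, Δ1=6, Δ2=-3, Δ3=-2/3, Δ4=-4/3
row 1: diag=4, rhs=66; c'=1/4, d'=33/2
row 2: denom=4−1·1/4=15/4; d'=(-54−1·33/2)/(15/4)=-94/5
row 3: denom=8−1·4/15=116/15; d'=(14−1·-94/5)/(116/15)=123/29
row 4: denom=12−3·45/116=1257/116; d'=(-4−3·123/29)/(1257/116)=-1940/1257
back: M4=-1940/1257
back: M3=123/29−45/116·-1940/1257=2028/419
back: M2=-94/5−4/15·2028/419=-8418/419
back: M1=33/2−1/4·-8418/419=9018/419
M: M0=0, M1=9018/419, M2=-8418/419, M3=2028/419, M4=-1940/1257, M5=0
seg 0: a=4, c=M0/2=0, d=(M1−M0)/(6·1)=1503/419, b=Δ0−h0·(2M0+M1)/6=-3598/419
seg 1: a=-1, c=M1/2=4509/419, d=(M2−M1)/(6·1)=-2906/419, b=Δ1−h1·(2M1+M2)/6=911/419
seg 2: a=5, c=M2/2=-4209/419, d=(M3−M2)/(6·1)=1741/419, b=Δ2−h2·(2M2+M3)/6=1211/419
seg 3: a=2, c=M3/2=1014/419, d=(M4−M3)/(6·3)=-4012/11313, b=Δ3−h3·(2M3+M4)/6=-1984/419
seg 4: a=0, c=M4/2=-970/1257, d=(M5−M4)/(6·3)=970/11313, b=Δ4−h4·(2M4+M5)/6=88/419
t_q=1/4 → seg 0, τ=1/4; S=4+-3598/419·τ+0·τ²+1503/419·τ³=51199/26816

  seg 0: a=4 b=-3598/419 c=0 d=1503/419
  seg 1: a=-1 b=911/419 c=4509/419 d=-2906/419
  seg 2: a=5 b=1211/419 c=-4209/419 d=1741/419
  seg 3: a=2 b=-1984/419 c=1014/419 d=-4012/11313
  seg 4: a=0 b=88/419 c=-970/1257 d=970/11313
S(1/4) = 51199/26816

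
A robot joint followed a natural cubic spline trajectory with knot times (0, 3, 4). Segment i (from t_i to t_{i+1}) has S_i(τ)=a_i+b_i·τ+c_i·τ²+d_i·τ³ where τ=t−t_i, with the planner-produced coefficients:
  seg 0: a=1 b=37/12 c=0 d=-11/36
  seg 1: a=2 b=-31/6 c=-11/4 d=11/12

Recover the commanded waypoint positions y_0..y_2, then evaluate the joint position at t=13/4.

y_0=1 y_1=2 y_2=-5
S(13/4) = 141/256

y_0 = S_0(0) = a_0 = 1
y_1 = S_1(0) = a_1 = 2
y_2 = S_1(1) = -5
t_q=13/4 is in segment 1 (τ=1/4); S_1(τ)=141/256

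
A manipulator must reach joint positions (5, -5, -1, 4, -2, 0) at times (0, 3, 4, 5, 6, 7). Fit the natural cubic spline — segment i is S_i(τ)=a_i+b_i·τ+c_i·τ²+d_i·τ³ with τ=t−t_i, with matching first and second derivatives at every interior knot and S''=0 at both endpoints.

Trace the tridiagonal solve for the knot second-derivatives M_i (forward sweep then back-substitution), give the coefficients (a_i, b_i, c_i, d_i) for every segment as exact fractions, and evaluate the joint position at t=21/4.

Δ: Δ0=-10/3, Δ1=4, Δ2=5, Δ3=-6, Δ4=2
row 1: diag=8, rhs=44; c'=1/8, d'=11/2
row 2: denom=4−1·1/8=31/8; d'=(6−1·11/2)/(31/8)=4/31
row 3: denom=4−1·8/31=116/31; d'=(-66−1·4/31)/(116/31)=-1025/58
row 4: denom=4−1·31/116=433/116; d'=(48−1·-1025/58)/(433/116)=7618/433
back: M4=7618/433
back: M3=-1025/58−31/116·7618/433=-9688/433
back: M2=4/31−8/31·-9688/433=2556/433
back: M1=11/2−1/8·2556/433=2062/433
M: M0=0, M1=2062/433, M2=2556/433, M3=-9688/433, M4=7618/433, M5=0
seg 0: a=5, c=M0/2=0, d=(M1−M0)/(6·3)=1031/3897, b=Δ0−h0·(2M0+M1)/6=-7423/1299
seg 1: a=-5, c=M1/2=1031/433, d=(M2−M1)/(6·1)=247/1299, b=Δ1−h1·(2M1+M2)/6=1856/1299
seg 2: a=-1, c=M2/2=1278/433, d=(M3−M2)/(6·1)=-6122/1299, b=Δ2−h2·(2M2+M3)/6=8783/1299
seg 3: a=4, c=M3/2=-4844/433, d=(M4−M3)/(6·1)=8653/1299, b=Δ3−h3·(2M3+M4)/6=-1915/1299
seg 4: a=-2, c=M4/2=3809/433, d=(M5−M4)/(6·1)=-3809/1299, b=Δ4−h4·(2M4+M5)/6=-5020/1299
t_q=21/4 → seg 3, τ=1/4; S=4+-1915/1299·τ+-4844/433·τ²+8653/1299·τ³=84143/27712

  seg 0: a=5 b=-7423/1299 c=0 d=1031/3897
  seg 1: a=-5 b=1856/1299 c=1031/433 d=247/1299
  seg 2: a=-1 b=8783/1299 c=1278/433 d=-6122/1299
  seg 3: a=4 b=-1915/1299 c=-4844/433 d=8653/1299
  seg 4: a=-2 b=-5020/1299 c=3809/433 d=-3809/1299
S(21/4) = 84143/27712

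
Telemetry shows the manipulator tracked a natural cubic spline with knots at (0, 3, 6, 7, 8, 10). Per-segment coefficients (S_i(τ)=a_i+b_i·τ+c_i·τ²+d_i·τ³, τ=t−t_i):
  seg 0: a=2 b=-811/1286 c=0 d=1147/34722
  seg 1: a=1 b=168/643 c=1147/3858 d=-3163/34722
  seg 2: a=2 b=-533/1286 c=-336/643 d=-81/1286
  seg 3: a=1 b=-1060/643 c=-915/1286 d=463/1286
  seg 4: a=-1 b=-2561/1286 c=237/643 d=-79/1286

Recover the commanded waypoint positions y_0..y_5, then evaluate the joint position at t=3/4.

y_0 = S_0(0) = a_0 = 2
y_1 = S_1(0) = a_1 = 1
y_2 = S_2(0) = a_2 = 2
y_3 = S_3(0) = a_3 = 1
y_4 = S_4(0) = a_4 = -1
y_5 = S_4(2) = -4
t_q=3/4 is in segment 0 (τ=3/4); S_0(τ)=126827/82304

y_0=2 y_1=1 y_2=2 y_3=1 y_4=-1 y_5=-4
S(3/4) = 126827/82304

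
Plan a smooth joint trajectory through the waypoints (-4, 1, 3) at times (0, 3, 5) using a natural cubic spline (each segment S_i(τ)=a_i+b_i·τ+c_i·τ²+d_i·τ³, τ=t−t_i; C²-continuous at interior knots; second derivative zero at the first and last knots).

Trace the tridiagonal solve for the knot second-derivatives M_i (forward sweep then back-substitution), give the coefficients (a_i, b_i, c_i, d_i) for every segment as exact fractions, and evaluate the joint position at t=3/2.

  seg 0: a=-4 b=28/15 c=0 d=-1/45
  seg 1: a=1 b=19/15 c=-1/5 d=1/30
S(3/2) = -51/40

Δ: Δ0=5/3, Δ1=1
row 1: diag=10, rhs=-4; c'=1/5, d'=-2/5
back: M1=-2/5
M: M0=0, M1=-2/5, M2=0
seg 0: a=-4, c=M0/2=0, d=(M1−M0)/(6·3)=-1/45, b=Δ0−h0·(2M0+M1)/6=28/15
seg 1: a=1, c=M1/2=-1/5, d=(M2−M1)/(6·2)=1/30, b=Δ1−h1·(2M1+M2)/6=19/15
t_q=3/2 → seg 0, τ=3/2; S=-4+28/15·τ+0·τ²+-1/45·τ³=-51/40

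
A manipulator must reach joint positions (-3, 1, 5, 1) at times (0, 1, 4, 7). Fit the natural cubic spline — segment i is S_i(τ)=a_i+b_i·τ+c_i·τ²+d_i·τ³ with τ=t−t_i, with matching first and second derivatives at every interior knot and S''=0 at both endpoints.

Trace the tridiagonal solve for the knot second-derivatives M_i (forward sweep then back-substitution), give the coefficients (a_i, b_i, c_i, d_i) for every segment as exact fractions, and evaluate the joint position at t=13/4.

  seg 0: a=-3 b=124/29 c=0 d=-8/29
  seg 1: a=1 b=100/29 c=-24/29 d=32/783
  seg 2: a=5 b=-12/29 c=-40/87 d=40/783
S(13/4) = 146/29

Δ: Δ0=4, Δ1=4/3, Δ2=-4/3
row 1: diag=8, rhs=-16; c'=3/8, d'=-2
row 2: denom=12−3·3/8=87/8; d'=(-16−3·-2)/(87/8)=-80/87
back: M2=-80/87
back: M1=-2−3/8·-80/87=-48/29
M: M0=0, M1=-48/29, M2=-80/87, M3=0
seg 0: a=-3, c=M0/2=0, d=(M1−M0)/(6·1)=-8/29, b=Δ0−h0·(2M0+M1)/6=124/29
seg 1: a=1, c=M1/2=-24/29, d=(M2−M1)/(6·3)=32/783, b=Δ1−h1·(2M1+M2)/6=100/29
seg 2: a=5, c=M2/2=-40/87, d=(M3−M2)/(6·3)=40/783, b=Δ2−h2·(2M2+M3)/6=-12/29
t_q=13/4 → seg 1, τ=9/4; S=1+100/29·τ+-24/29·τ²+32/783·τ³=146/29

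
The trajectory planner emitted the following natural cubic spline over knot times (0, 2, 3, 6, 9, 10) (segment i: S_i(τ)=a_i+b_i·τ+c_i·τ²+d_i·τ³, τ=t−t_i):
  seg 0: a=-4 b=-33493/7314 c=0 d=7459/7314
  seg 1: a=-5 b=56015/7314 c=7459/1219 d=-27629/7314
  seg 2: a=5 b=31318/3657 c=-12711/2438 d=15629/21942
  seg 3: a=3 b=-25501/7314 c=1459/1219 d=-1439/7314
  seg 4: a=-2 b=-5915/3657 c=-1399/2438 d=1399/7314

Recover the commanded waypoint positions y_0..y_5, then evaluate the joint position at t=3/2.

y_0=-4 y_1=-5 y_2=5 y_3=3 y_4=-2 y_5=-4
S(3/2) = -144857/19504

y_0 = S_0(0) = a_0 = -4
y_1 = S_1(0) = a_1 = -5
y_2 = S_2(0) = a_2 = 5
y_3 = S_3(0) = a_3 = 3
y_4 = S_4(0) = a_4 = -2
y_5 = S_4(1) = -4
t_q=3/2 is in segment 0 (τ=3/2); S_0(τ)=-144857/19504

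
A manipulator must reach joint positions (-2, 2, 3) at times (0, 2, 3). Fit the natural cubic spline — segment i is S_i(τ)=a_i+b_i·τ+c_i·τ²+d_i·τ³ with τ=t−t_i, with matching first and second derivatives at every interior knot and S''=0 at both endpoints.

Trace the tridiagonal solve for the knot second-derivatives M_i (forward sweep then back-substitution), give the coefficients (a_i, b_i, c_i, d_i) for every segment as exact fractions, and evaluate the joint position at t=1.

Δ: Δ0=2, Δ1=1
row 1: diag=6, rhs=-6; c'=1/6, d'=-1
back: M1=-1
M: M0=0, M1=-1, M2=0
seg 0: a=-2, c=M0/2=0, d=(M1−M0)/(6·2)=-1/12, b=Δ0−h0·(2M0+M1)/6=7/3
seg 1: a=2, c=M1/2=-1/2, d=(M2−M1)/(6·1)=1/6, b=Δ1−h1·(2M1+M2)/6=4/3
t_q=1 → seg 0, τ=1; S=-2+7/3·τ+0·τ²+-1/12·τ³=1/4

  seg 0: a=-2 b=7/3 c=0 d=-1/12
  seg 1: a=2 b=4/3 c=-1/2 d=1/6
S(1) = 1/4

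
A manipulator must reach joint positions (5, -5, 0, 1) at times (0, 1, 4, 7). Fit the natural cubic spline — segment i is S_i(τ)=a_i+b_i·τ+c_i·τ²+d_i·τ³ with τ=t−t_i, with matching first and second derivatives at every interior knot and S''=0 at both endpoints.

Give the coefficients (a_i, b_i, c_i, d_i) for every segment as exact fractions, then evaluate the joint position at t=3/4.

  seg 0: a=5 b=-338/29 c=0 d=48/29
  seg 1: a=-5 b=-194/29 c=144/29 d=-569/783
  seg 2: a=0 b=101/29 c=-137/87 d=137/783
S(3/4) = -353/116

Δ: Δ0=-10, Δ1=5/3, Δ2=1/3
row 1: diag=8, rhs=70; c'=3/8, d'=35/4
row 2: denom=12−3·3/8=87/8; d'=(-8−3·35/4)/(87/8)=-274/87
back: M2=-274/87
back: M1=35/4−3/8·-274/87=288/29
M: M0=0, M1=288/29, M2=-274/87, M3=0
seg 0: a=5, c=M0/2=0, d=(M1−M0)/(6·1)=48/29, b=Δ0−h0·(2M0+M1)/6=-338/29
seg 1: a=-5, c=M1/2=144/29, d=(M2−M1)/(6·3)=-569/783, b=Δ1−h1·(2M1+M2)/6=-194/29
seg 2: a=0, c=M2/2=-137/87, d=(M3−M2)/(6·3)=137/783, b=Δ2−h2·(2M2+M3)/6=101/29
t_q=3/4 → seg 0, τ=3/4; S=5+-338/29·τ+0·τ²+48/29·τ³=-353/116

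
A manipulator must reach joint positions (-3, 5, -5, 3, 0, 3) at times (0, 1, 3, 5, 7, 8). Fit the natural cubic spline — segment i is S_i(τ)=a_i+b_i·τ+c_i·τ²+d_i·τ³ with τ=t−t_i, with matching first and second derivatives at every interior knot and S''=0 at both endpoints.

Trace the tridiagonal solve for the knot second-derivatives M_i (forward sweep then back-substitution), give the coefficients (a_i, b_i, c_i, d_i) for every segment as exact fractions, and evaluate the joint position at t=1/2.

  seg 0: a=-3 b=2445/224 c=0 d=-653/224
  seg 1: a=5 b=243/112 c=-1959/224 d=289/112
  seg 2: a=-5 b=-207/112 c=1509/224 d=-61/32
  seg 3: a=3 b=249/112 c=-1053/224 d=159/112
  seg 4: a=0 b=51/112 c=855/224 d=-285/224
S(1/2) = 3751/1792

Δ: Δ0=8, Δ1=-5, Δ2=4, Δ3=-3/2, Δ4=3
row 1: diag=6, rhs=-78; c'=1/3, d'=-13
row 2: denom=8−2·1/3=22/3; d'=(54−2·-13)/(22/3)=120/11
row 3: denom=8−2·3/11=82/11; d'=(-33−2·120/11)/(82/11)=-603/82
row 4: denom=6−2·11/41=224/41; d'=(27−2·-603/82)/(224/41)=855/112
back: M4=855/112
back: M3=-603/82−11/41·855/112=-1053/112
back: M2=120/11−3/11·-1053/112=1509/112
back: M1=-13−1/3·1509/112=-1959/112
M: M0=0, M1=-1959/112, M2=1509/112, M3=-1053/112, M4=855/112, M5=0
seg 0: a=-3, c=M0/2=0, d=(M1−M0)/(6·1)=-653/224, b=Δ0−h0·(2M0+M1)/6=2445/224
seg 1: a=5, c=M1/2=-1959/224, d=(M2−M1)/(6·2)=289/112, b=Δ1−h1·(2M1+M2)/6=243/112
seg 2: a=-5, c=M2/2=1509/224, d=(M3−M2)/(6·2)=-61/32, b=Δ2−h2·(2M2+M3)/6=-207/112
seg 3: a=3, c=M3/2=-1053/224, d=(M4−M3)/(6·2)=159/112, b=Δ3−h3·(2M3+M4)/6=249/112
seg 4: a=0, c=M4/2=855/224, d=(M5−M4)/(6·1)=-285/224, b=Δ4−h4·(2M4+M5)/6=51/112
t_q=1/2 → seg 0, τ=1/2; S=-3+2445/224·τ+0·τ²+-653/224·τ³=3751/1792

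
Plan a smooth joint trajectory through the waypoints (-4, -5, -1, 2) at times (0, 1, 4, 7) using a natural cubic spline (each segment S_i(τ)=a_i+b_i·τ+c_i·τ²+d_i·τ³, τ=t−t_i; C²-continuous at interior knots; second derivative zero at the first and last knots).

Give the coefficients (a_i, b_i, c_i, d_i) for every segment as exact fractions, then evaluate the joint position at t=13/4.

  seg 0: a=-4 b=-4/3 c=0 d=1/3
  seg 1: a=-5 b=-1/3 c=1 d=-4/27
  seg 2: a=-1 b=5/3 c=-1/3 d=1/27
S(13/4) = -19/8

Δ: Δ0=-1, Δ1=4/3, Δ2=1
row 1: diag=8, rhs=14; c'=3/8, d'=7/4
row 2: denom=12−3·3/8=87/8; d'=(-2−3·7/4)/(87/8)=-2/3
back: M2=-2/3
back: M1=7/4−3/8·-2/3=2
M: M0=0, M1=2, M2=-2/3, M3=0
seg 0: a=-4, c=M0/2=0, d=(M1−M0)/(6·1)=1/3, b=Δ0−h0·(2M0+M1)/6=-4/3
seg 1: a=-5, c=M1/2=1, d=(M2−M1)/(6·3)=-4/27, b=Δ1−h1·(2M1+M2)/6=-1/3
seg 2: a=-1, c=M2/2=-1/3, d=(M3−M2)/(6·3)=1/27, b=Δ2−h2·(2M2+M3)/6=5/3
t_q=13/4 → seg 1, τ=9/4; S=-5+-1/3·τ+1·τ²+-4/27·τ³=-19/8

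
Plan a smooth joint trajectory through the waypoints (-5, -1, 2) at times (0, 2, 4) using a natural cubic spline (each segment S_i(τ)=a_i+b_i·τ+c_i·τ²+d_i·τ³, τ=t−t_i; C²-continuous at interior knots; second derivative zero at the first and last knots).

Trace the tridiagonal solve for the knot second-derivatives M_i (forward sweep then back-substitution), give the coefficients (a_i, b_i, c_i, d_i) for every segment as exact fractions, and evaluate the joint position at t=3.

  seg 0: a=-5 b=17/8 c=0 d=-1/32
  seg 1: a=-1 b=7/4 c=-3/16 d=1/32
S(3) = 19/32

Δ: Δ0=2, Δ1=3/2
row 1: diag=8, rhs=-3; c'=1/4, d'=-3/8
back: M1=-3/8
M: M0=0, M1=-3/8, M2=0
seg 0: a=-5, c=M0/2=0, d=(M1−M0)/(6·2)=-1/32, b=Δ0−h0·(2M0+M1)/6=17/8
seg 1: a=-1, c=M1/2=-3/16, d=(M2−M1)/(6·2)=1/32, b=Δ1−h1·(2M1+M2)/6=7/4
t_q=3 → seg 1, τ=1; S=-1+7/4·τ+-3/16·τ²+1/32·τ³=19/32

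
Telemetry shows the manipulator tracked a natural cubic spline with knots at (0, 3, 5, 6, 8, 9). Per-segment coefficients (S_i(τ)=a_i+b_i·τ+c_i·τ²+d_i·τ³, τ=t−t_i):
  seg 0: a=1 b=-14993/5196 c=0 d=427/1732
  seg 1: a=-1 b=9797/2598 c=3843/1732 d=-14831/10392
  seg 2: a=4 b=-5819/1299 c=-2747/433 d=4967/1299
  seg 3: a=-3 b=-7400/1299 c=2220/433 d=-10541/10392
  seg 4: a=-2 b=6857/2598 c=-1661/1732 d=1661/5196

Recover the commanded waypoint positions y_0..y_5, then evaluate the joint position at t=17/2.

y_0 = S_0(0) = a_0 = 1
y_1 = S_1(0) = a_1 = -1
y_2 = S_2(0) = a_2 = 4
y_3 = S_3(0) = a_3 = -3
y_4 = S_4(0) = a_4 = -2
y_5 = S_4(1) = 0
t_q=17/2 is in segment 4 (τ=1/2); S_4(τ)=-12195/13856

y_0=1 y_1=-1 y_2=4 y_3=-3 y_4=-2 y_5=0
S(17/2) = -12195/13856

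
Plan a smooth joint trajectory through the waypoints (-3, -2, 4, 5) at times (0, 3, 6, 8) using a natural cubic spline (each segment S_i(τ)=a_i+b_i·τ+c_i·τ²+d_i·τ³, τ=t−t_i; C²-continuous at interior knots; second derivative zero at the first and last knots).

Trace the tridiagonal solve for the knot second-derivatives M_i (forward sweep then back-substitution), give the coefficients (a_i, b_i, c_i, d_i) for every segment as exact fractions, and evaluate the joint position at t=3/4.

  seg 0: a=-3 b=-53/222 c=0 d=127/1998
  seg 1: a=-2 b=164/111 c=127/222 d=-265/1998
  seg 2: a=4 b=295/222 c=-23/37 d=23/222
S(3/4) = -14929/4736

Δ: Δ0=1/3, Δ1=2, Δ2=1/2
row 1: diag=12, rhs=10; c'=1/4, d'=5/6
row 2: denom=10−3·1/4=37/4; d'=(-9−3·5/6)/(37/4)=-46/37
back: M2=-46/37
back: M1=5/6−1/4·-46/37=127/111
M: M0=0, M1=127/111, M2=-46/37, M3=0
seg 0: a=-3, c=M0/2=0, d=(M1−M0)/(6·3)=127/1998, b=Δ0−h0·(2M0+M1)/6=-53/222
seg 1: a=-2, c=M1/2=127/222, d=(M2−M1)/(6·3)=-265/1998, b=Δ1−h1·(2M1+M2)/6=164/111
seg 2: a=4, c=M2/2=-23/37, d=(M3−M2)/(6·2)=23/222, b=Δ2−h2·(2M2+M3)/6=295/222
t_q=3/4 → seg 0, τ=3/4; S=-3+-53/222·τ+0·τ²+127/1998·τ³=-14929/4736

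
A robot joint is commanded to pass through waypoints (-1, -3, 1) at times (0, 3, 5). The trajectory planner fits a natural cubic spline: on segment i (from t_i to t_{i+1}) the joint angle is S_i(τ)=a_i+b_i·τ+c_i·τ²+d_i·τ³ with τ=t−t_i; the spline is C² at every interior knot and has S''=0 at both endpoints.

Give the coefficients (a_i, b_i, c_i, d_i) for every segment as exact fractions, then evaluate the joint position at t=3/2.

Δ: Δ0=-2/3, Δ1=2
row 1: diag=10, rhs=16; c'=1/5, d'=8/5
back: M1=8/5
M: M0=0, M1=8/5, M2=0
seg 0: a=-1, c=M0/2=0, d=(M1−M0)/(6·3)=4/45, b=Δ0−h0·(2M0+M1)/6=-22/15
seg 1: a=-3, c=M1/2=4/5, d=(M2−M1)/(6·2)=-2/15, b=Δ1−h1·(2M1+M2)/6=14/15
t_q=3/2 → seg 0, τ=3/2; S=-1+-22/15·τ+0·τ²+4/45·τ³=-29/10

  seg 0: a=-1 b=-22/15 c=0 d=4/45
  seg 1: a=-3 b=14/15 c=4/5 d=-2/15
S(3/2) = -29/10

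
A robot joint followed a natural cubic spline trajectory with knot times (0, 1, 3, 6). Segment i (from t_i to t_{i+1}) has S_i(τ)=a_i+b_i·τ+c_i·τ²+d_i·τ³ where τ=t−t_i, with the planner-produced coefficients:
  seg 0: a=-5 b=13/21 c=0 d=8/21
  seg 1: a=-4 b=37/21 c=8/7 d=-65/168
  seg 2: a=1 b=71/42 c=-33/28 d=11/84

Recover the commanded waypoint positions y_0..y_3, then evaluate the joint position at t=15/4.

y_0 = S_0(0) = a_0 = -5
y_1 = S_1(0) = a_1 = -4
y_2 = S_2(0) = a_2 = 1
y_3 = S_2(3) = -1
t_q=15/4 is in segment 2 (τ=3/4); S_2(τ)=425/256

y_0=-5 y_1=-4 y_2=1 y_3=-1
S(15/4) = 425/256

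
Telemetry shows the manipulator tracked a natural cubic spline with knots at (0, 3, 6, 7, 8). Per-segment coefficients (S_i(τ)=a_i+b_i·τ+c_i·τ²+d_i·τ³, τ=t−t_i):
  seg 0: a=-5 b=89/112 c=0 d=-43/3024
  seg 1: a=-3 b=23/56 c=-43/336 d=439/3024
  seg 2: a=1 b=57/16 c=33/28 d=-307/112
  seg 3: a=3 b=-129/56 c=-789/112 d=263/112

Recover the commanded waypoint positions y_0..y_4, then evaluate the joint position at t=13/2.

y_0=-5 y_1=-3 y_2=1 y_3=3 y_4=-4
S(13/2) = 2449/896

y_0 = S_0(0) = a_0 = -5
y_1 = S_1(0) = a_1 = -3
y_2 = S_2(0) = a_2 = 1
y_3 = S_3(0) = a_3 = 3
y_4 = S_3(1) = -4
t_q=13/2 is in segment 2 (τ=1/2); S_2(τ)=2449/896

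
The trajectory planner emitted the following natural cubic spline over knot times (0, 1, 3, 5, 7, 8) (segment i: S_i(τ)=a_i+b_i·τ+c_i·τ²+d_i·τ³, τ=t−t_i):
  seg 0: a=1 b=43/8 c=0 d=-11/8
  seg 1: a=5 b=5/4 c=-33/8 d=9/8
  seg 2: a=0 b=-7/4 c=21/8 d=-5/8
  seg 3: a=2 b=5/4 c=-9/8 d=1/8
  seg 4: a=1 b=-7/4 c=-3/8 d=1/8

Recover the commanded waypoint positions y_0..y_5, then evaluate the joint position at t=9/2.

y_0=1 y_1=5 y_2=0 y_3=2 y_4=1 y_5=-1
S(9/2) = 75/64

y_0 = S_0(0) = a_0 = 1
y_1 = S_1(0) = a_1 = 5
y_2 = S_2(0) = a_2 = 0
y_3 = S_3(0) = a_3 = 2
y_4 = S_4(0) = a_4 = 1
y_5 = S_4(1) = -1
t_q=9/2 is in segment 2 (τ=3/2); S_2(τ)=75/64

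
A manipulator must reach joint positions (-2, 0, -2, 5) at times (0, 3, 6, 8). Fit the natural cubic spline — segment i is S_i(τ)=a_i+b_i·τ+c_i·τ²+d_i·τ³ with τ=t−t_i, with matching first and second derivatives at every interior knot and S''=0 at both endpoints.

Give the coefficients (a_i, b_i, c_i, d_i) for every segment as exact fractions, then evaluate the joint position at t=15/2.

Δ: Δ0=2/3, Δ1=-2/3, Δ2=7/2
row 1: diag=12, rhs=-8; c'=1/4, d'=-2/3
row 2: denom=10−3·1/4=37/4; d'=(25−3·-2/3)/(37/4)=108/37
back: M2=108/37
back: M1=-2/3−1/4·108/37=-155/111
M: M0=0, M1=-155/111, M2=108/37, M3=0
seg 0: a=-2, c=M0/2=0, d=(M1−M0)/(6·3)=-155/1998, b=Δ0−h0·(2M0+M1)/6=101/74
seg 1: a=0, c=M1/2=-155/222, d=(M2−M1)/(6·3)=479/1998, b=Δ1−h1·(2M1+M2)/6=-27/37
seg 2: a=-2, c=M2/2=54/37, d=(M3−M2)/(6·2)=-9/37, b=Δ2−h2·(2M2+M3)/6=115/74
t_q=15/2 → seg 2, τ=3/2; S=-2+115/74·τ+54/37·τ²+-9/37·τ³=827/296

  seg 0: a=-2 b=101/74 c=0 d=-155/1998
  seg 1: a=0 b=-27/37 c=-155/222 d=479/1998
  seg 2: a=-2 b=115/74 c=54/37 d=-9/37
S(15/2) = 827/296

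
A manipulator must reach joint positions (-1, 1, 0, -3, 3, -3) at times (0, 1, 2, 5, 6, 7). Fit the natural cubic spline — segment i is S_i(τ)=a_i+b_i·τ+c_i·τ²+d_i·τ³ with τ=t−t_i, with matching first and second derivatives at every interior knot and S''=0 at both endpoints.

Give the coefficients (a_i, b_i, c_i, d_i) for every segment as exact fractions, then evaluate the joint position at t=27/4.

  seg 0: a=-1 b=50/19 c=0 d=-12/19
  seg 1: a=1 b=14/19 c=-36/19 d=3/19
  seg 2: a=0 b=-49/19 c=-27/19 d=37/57
  seg 3: a=-3 b=122/19 c=84/19 d=-92/19
  seg 4: a=3 b=14/19 c=-192/19 d=64/19
S(27/4) = -27/38

Δ: Δ0=2, Δ1=-1, Δ2=-1, Δ3=6, Δ4=-6
row 1: diag=4, rhs=-18; c'=1/4, d'=-9/2
row 2: denom=8−1·1/4=31/4; d'=(0−1·-9/2)/(31/4)=18/31
row 3: denom=8−3·12/31=212/31; d'=(42−3·18/31)/(212/31)=312/53
row 4: denom=4−1·31/212=817/212; d'=(-72−1·312/53)/(817/212)=-384/19
back: M4=-384/19
back: M3=312/53−31/212·-384/19=168/19
back: M2=18/31−12/31·168/19=-54/19
back: M1=-9/2−1/4·-54/19=-72/19
M: M0=0, M1=-72/19, M2=-54/19, M3=168/19, M4=-384/19, M5=0
seg 0: a=-1, c=M0/2=0, d=(M1−M0)/(6·1)=-12/19, b=Δ0−h0·(2M0+M1)/6=50/19
seg 1: a=1, c=M1/2=-36/19, d=(M2−M1)/(6·1)=3/19, b=Δ1−h1·(2M1+M2)/6=14/19
seg 2: a=0, c=M2/2=-27/19, d=(M3−M2)/(6·3)=37/57, b=Δ2−h2·(2M2+M3)/6=-49/19
seg 3: a=-3, c=M3/2=84/19, d=(M4−M3)/(6·1)=-92/19, b=Δ3−h3·(2M3+M4)/6=122/19
seg 4: a=3, c=M4/2=-192/19, d=(M5−M4)/(6·1)=64/19, b=Δ4−h4·(2M4+M5)/6=14/19
t_q=27/4 → seg 4, τ=3/4; S=3+14/19·τ+-192/19·τ²+64/19·τ³=-27/38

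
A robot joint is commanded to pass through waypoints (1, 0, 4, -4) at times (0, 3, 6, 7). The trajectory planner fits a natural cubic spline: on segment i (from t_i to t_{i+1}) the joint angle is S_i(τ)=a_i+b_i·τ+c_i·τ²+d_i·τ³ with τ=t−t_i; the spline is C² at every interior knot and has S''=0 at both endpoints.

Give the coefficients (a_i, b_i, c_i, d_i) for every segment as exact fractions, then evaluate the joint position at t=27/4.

  seg 0: a=1 b=-51/29 c=0 d=124/783
  seg 1: a=0 b=73/29 c=124/87 d=-475/783
  seg 2: a=4 b=-154/29 c=-117/29 d=39/29
S(27/4) = -3127/1856

Δ: Δ0=-1/3, Δ1=4/3, Δ2=-8
row 1: diag=12, rhs=10; c'=1/4, d'=5/6
row 2: denom=8−3·1/4=29/4; d'=(-56−3·5/6)/(29/4)=-234/29
back: M2=-234/29
back: M1=5/6−1/4·-234/29=248/87
M: M0=0, M1=248/87, M2=-234/29, M3=0
seg 0: a=1, c=M0/2=0, d=(M1−M0)/(6·3)=124/783, b=Δ0−h0·(2M0+M1)/6=-51/29
seg 1: a=0, c=M1/2=124/87, d=(M2−M1)/(6·3)=-475/783, b=Δ1−h1·(2M1+M2)/6=73/29
seg 2: a=4, c=M2/2=-117/29, d=(M3−M2)/(6·1)=39/29, b=Δ2−h2·(2M2+M3)/6=-154/29
t_q=27/4 → seg 2, τ=3/4; S=4+-154/29·τ+-117/29·τ²+39/29·τ³=-3127/1856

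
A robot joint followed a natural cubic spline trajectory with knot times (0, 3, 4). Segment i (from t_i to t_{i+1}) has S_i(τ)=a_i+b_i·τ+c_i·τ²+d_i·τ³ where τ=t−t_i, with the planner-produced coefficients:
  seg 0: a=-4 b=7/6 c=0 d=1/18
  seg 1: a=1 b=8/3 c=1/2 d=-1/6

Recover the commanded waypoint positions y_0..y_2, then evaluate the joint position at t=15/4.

y_0=-4 y_1=1 y_2=4
S(15/4) = 411/128

y_0 = S_0(0) = a_0 = -4
y_1 = S_1(0) = a_1 = 1
y_2 = S_1(1) = 4
t_q=15/4 is in segment 1 (τ=3/4); S_1(τ)=411/128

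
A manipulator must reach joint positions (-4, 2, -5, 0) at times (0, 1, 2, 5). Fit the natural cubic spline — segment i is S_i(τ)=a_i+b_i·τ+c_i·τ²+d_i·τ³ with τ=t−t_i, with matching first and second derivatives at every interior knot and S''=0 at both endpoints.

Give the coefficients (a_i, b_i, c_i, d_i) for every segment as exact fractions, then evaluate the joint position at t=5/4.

Δ: Δ0=6, Δ1=-7, Δ2=5/3
row 1: diag=4, rhs=-78; c'=1/4, d'=-39/2
row 2: denom=8−1·1/4=31/4; d'=(52−1·-39/2)/(31/4)=286/31
back: M2=286/31
back: M1=-39/2−1/4·286/31=-676/31
M: M0=0, M1=-676/31, M2=286/31, M3=0
seg 0: a=-4, c=M0/2=0, d=(M1−M0)/(6·1)=-338/93, b=Δ0−h0·(2M0+M1)/6=896/93
seg 1: a=2, c=M1/2=-338/31, d=(M2−M1)/(6·1)=481/93, b=Δ1−h1·(2M1+M2)/6=-118/93
seg 2: a=-5, c=M2/2=143/31, d=(M3−M2)/(6·3)=-143/279, b=Δ2−h2·(2M2+M3)/6=-703/93
t_q=5/4 → seg 1, τ=1/4; S=2+-118/93·τ+-338/31·τ²+481/93·τ³=2147/1984

  seg 0: a=-4 b=896/93 c=0 d=-338/93
  seg 1: a=2 b=-118/93 c=-338/31 d=481/93
  seg 2: a=-5 b=-703/93 c=143/31 d=-143/279
S(5/4) = 2147/1984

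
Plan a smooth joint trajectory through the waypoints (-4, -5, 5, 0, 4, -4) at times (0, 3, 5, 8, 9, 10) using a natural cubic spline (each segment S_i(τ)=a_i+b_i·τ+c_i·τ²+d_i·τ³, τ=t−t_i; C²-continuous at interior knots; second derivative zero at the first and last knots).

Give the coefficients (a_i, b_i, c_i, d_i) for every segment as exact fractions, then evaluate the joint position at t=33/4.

Δ: Δ0=-1/3, Δ1=5, Δ2=-5/3, Δ3=4, Δ4=-8
row 1: diag=10, rhs=32; c'=1/5, d'=16/5
row 2: denom=10−2·1/5=48/5; d'=(-40−2·16/5)/(48/5)=-29/6
row 3: denom=8−3·5/16=113/16; d'=(34−3·-29/6)/(113/16)=776/113
row 4: denom=4−1·16/113=436/113; d'=(-72−1·776/113)/(436/113)=-2228/109
back: M4=-2228/109
back: M3=776/113−16/113·-2228/109=1064/109
back: M2=-29/6−5/16·1064/109=-2578/327
back: M1=16/5−1/5·-2578/327=1562/327
M: M0=0, M1=1562/327, M2=-2578/327, M3=1064/109, M4=-2228/109, M5=0
seg 0: a=-4, c=M0/2=0, d=(M1−M0)/(6·3)=781/2943, b=Δ0−h0·(2M0+M1)/6=-890/327
seg 1: a=-5, c=M1/2=781/327, d=(M2−M1)/(6·2)=-115/109, b=Δ1−h1·(2M1+M2)/6=1453/327
seg 2: a=5, c=M2/2=-1289/327, d=(M3−M2)/(6·3)=2885/2943, b=Δ2−h2·(2M2+M3)/6=437/327
seg 3: a=0, c=M3/2=532/109, d=(M4−M3)/(6·1)=-1646/327, b=Δ3−h3·(2M3+M4)/6=1358/327
seg 4: a=4, c=M4/2=-1114/109, d=(M5−M4)/(6·1)=1114/327, b=Δ4−h4·(2M4+M5)/6=-388/327
t_q=33/4 → seg 3, τ=1/4; S=0+1358/327·τ+532/109·τ²+-1646/327·τ³=4411/3488

  seg 0: a=-4 b=-890/327 c=0 d=781/2943
  seg 1: a=-5 b=1453/327 c=781/327 d=-115/109
  seg 2: a=5 b=437/327 c=-1289/327 d=2885/2943
  seg 3: a=0 b=1358/327 c=532/109 d=-1646/327
  seg 4: a=4 b=-388/327 c=-1114/109 d=1114/327
S(33/4) = 4411/3488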